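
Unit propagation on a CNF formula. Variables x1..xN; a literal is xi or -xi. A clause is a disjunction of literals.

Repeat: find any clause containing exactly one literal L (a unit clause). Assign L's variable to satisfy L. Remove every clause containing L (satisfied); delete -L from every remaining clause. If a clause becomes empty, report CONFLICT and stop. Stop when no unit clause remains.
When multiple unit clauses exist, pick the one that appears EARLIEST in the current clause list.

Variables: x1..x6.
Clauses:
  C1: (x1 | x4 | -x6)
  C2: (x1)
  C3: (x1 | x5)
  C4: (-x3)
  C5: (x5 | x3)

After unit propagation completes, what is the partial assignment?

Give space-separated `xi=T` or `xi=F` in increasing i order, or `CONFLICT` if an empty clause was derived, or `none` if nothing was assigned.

unit clause [1] forces x1=T; simplify:
  satisfied 3 clause(s); 2 remain; assigned so far: [1]
unit clause [-3] forces x3=F; simplify:
  drop 3 from [5, 3] -> [5]
  satisfied 1 clause(s); 1 remain; assigned so far: [1, 3]
unit clause [5] forces x5=T; simplify:
  satisfied 1 clause(s); 0 remain; assigned so far: [1, 3, 5]

Answer: x1=T x3=F x5=T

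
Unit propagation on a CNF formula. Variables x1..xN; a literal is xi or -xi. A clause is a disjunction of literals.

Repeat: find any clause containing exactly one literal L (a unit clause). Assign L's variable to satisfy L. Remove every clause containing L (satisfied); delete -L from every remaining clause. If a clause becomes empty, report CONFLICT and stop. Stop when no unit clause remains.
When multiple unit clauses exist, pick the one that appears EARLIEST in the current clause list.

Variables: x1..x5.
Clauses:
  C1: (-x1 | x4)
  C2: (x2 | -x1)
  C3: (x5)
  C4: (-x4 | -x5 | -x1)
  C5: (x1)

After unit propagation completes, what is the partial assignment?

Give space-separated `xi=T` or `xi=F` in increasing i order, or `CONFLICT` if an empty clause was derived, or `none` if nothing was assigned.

unit clause [5] forces x5=T; simplify:
  drop -5 from [-4, -5, -1] -> [-4, -1]
  satisfied 1 clause(s); 4 remain; assigned so far: [5]
unit clause [1] forces x1=T; simplify:
  drop -1 from [-1, 4] -> [4]
  drop -1 from [2, -1] -> [2]
  drop -1 from [-4, -1] -> [-4]
  satisfied 1 clause(s); 3 remain; assigned so far: [1, 5]
unit clause [4] forces x4=T; simplify:
  drop -4 from [-4] -> [] (empty!)
  satisfied 1 clause(s); 2 remain; assigned so far: [1, 4, 5]
CONFLICT (empty clause)

Answer: CONFLICT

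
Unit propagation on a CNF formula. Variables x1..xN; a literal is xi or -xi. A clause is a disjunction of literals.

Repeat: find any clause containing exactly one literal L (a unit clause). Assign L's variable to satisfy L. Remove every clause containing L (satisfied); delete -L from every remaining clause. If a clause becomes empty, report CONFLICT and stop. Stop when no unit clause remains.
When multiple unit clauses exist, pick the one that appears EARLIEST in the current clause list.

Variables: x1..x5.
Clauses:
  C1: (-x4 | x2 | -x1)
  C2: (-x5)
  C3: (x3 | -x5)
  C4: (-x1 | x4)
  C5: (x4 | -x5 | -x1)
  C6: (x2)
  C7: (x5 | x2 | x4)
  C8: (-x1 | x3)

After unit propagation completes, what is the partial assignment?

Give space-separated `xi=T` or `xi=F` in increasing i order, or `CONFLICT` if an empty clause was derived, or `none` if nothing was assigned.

unit clause [-5] forces x5=F; simplify:
  drop 5 from [5, 2, 4] -> [2, 4]
  satisfied 3 clause(s); 5 remain; assigned so far: [5]
unit clause [2] forces x2=T; simplify:
  satisfied 3 clause(s); 2 remain; assigned so far: [2, 5]

Answer: x2=T x5=F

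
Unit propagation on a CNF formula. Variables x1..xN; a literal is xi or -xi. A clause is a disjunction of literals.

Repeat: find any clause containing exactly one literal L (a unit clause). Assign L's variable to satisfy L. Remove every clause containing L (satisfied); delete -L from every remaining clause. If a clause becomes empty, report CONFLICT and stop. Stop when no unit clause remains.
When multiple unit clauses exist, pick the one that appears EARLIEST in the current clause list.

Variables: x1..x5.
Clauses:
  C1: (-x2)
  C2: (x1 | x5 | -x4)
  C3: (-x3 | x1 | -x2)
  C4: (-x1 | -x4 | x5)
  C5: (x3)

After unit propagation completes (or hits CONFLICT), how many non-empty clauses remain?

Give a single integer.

unit clause [-2] forces x2=F; simplify:
  satisfied 2 clause(s); 3 remain; assigned so far: [2]
unit clause [3] forces x3=T; simplify:
  satisfied 1 clause(s); 2 remain; assigned so far: [2, 3]

Answer: 2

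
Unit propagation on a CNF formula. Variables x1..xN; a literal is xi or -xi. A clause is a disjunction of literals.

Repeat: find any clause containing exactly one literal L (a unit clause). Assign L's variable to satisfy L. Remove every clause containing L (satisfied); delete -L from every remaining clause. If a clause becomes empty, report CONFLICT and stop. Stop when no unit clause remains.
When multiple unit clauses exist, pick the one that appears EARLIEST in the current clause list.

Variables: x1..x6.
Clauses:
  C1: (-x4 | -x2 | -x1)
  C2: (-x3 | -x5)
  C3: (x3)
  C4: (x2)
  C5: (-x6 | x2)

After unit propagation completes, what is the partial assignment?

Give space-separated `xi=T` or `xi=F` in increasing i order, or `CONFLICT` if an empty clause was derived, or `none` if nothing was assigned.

unit clause [3] forces x3=T; simplify:
  drop -3 from [-3, -5] -> [-5]
  satisfied 1 clause(s); 4 remain; assigned so far: [3]
unit clause [-5] forces x5=F; simplify:
  satisfied 1 clause(s); 3 remain; assigned so far: [3, 5]
unit clause [2] forces x2=T; simplify:
  drop -2 from [-4, -2, -1] -> [-4, -1]
  satisfied 2 clause(s); 1 remain; assigned so far: [2, 3, 5]

Answer: x2=T x3=T x5=F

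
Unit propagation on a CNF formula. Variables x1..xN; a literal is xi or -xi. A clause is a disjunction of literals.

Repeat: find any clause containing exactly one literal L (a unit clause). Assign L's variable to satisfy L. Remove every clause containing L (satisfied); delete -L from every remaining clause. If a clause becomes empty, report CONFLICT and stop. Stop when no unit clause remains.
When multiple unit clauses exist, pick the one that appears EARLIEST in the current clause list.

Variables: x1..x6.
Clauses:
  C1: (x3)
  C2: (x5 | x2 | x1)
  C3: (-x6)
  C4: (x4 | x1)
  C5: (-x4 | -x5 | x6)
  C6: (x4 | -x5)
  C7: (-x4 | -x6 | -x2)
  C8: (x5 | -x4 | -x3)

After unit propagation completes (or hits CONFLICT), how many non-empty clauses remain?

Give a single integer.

unit clause [3] forces x3=T; simplify:
  drop -3 from [5, -4, -3] -> [5, -4]
  satisfied 1 clause(s); 7 remain; assigned so far: [3]
unit clause [-6] forces x6=F; simplify:
  drop 6 from [-4, -5, 6] -> [-4, -5]
  satisfied 2 clause(s); 5 remain; assigned so far: [3, 6]

Answer: 5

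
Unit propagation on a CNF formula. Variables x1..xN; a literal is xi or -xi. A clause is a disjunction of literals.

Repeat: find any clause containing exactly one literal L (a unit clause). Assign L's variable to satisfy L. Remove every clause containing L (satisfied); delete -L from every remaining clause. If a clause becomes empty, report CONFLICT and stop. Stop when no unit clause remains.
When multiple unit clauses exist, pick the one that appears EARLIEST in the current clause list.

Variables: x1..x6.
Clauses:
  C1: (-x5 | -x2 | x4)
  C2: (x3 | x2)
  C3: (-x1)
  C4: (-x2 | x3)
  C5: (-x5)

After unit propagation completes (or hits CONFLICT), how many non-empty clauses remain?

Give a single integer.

unit clause [-1] forces x1=F; simplify:
  satisfied 1 clause(s); 4 remain; assigned so far: [1]
unit clause [-5] forces x5=F; simplify:
  satisfied 2 clause(s); 2 remain; assigned so far: [1, 5]

Answer: 2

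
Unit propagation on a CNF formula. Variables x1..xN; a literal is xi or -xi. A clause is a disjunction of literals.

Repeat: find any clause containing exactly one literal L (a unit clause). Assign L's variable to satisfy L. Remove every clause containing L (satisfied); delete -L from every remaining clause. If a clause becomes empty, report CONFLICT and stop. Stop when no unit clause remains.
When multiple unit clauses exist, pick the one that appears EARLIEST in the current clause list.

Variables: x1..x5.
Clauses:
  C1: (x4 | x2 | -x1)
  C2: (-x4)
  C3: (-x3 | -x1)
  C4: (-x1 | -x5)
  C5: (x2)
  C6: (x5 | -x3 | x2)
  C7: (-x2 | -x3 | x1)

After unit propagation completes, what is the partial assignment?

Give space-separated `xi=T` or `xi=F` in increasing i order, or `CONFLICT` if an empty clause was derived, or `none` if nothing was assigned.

Answer: x2=T x4=F

Derivation:
unit clause [-4] forces x4=F; simplify:
  drop 4 from [4, 2, -1] -> [2, -1]
  satisfied 1 clause(s); 6 remain; assigned so far: [4]
unit clause [2] forces x2=T; simplify:
  drop -2 from [-2, -3, 1] -> [-3, 1]
  satisfied 3 clause(s); 3 remain; assigned so far: [2, 4]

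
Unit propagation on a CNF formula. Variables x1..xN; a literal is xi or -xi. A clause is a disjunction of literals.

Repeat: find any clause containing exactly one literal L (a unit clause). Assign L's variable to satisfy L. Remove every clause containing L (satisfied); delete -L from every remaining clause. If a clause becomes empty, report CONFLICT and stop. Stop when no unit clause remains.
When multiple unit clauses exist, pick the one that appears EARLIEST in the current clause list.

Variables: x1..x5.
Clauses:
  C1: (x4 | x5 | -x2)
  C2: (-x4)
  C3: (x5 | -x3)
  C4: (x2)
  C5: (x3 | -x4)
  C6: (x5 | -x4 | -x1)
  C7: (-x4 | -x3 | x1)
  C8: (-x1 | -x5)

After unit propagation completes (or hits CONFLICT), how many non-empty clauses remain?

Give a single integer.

unit clause [-4] forces x4=F; simplify:
  drop 4 from [4, 5, -2] -> [5, -2]
  satisfied 4 clause(s); 4 remain; assigned so far: [4]
unit clause [2] forces x2=T; simplify:
  drop -2 from [5, -2] -> [5]
  satisfied 1 clause(s); 3 remain; assigned so far: [2, 4]
unit clause [5] forces x5=T; simplify:
  drop -5 from [-1, -5] -> [-1]
  satisfied 2 clause(s); 1 remain; assigned so far: [2, 4, 5]
unit clause [-1] forces x1=F; simplify:
  satisfied 1 clause(s); 0 remain; assigned so far: [1, 2, 4, 5]

Answer: 0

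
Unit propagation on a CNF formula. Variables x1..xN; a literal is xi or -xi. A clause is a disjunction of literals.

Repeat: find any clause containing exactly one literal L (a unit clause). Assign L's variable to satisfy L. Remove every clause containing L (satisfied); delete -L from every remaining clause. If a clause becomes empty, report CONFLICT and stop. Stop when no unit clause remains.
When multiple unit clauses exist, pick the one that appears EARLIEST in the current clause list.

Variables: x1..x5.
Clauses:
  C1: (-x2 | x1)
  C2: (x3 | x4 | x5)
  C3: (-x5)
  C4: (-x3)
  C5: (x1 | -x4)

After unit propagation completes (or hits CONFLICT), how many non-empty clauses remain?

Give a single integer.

unit clause [-5] forces x5=F; simplify:
  drop 5 from [3, 4, 5] -> [3, 4]
  satisfied 1 clause(s); 4 remain; assigned so far: [5]
unit clause [-3] forces x3=F; simplify:
  drop 3 from [3, 4] -> [4]
  satisfied 1 clause(s); 3 remain; assigned so far: [3, 5]
unit clause [4] forces x4=T; simplify:
  drop -4 from [1, -4] -> [1]
  satisfied 1 clause(s); 2 remain; assigned so far: [3, 4, 5]
unit clause [1] forces x1=T; simplify:
  satisfied 2 clause(s); 0 remain; assigned so far: [1, 3, 4, 5]

Answer: 0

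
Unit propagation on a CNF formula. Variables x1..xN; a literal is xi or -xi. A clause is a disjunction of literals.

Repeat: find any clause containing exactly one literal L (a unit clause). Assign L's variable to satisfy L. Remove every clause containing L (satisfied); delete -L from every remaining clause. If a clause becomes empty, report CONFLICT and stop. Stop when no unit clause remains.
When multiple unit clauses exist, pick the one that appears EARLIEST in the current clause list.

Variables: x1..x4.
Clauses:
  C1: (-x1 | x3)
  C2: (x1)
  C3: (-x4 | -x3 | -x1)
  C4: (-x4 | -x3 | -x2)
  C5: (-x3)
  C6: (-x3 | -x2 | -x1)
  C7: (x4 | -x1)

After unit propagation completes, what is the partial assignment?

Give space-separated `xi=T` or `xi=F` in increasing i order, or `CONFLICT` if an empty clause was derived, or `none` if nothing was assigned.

Answer: CONFLICT

Derivation:
unit clause [1] forces x1=T; simplify:
  drop -1 from [-1, 3] -> [3]
  drop -1 from [-4, -3, -1] -> [-4, -3]
  drop -1 from [-3, -2, -1] -> [-3, -2]
  drop -1 from [4, -1] -> [4]
  satisfied 1 clause(s); 6 remain; assigned so far: [1]
unit clause [3] forces x3=T; simplify:
  drop -3 from [-4, -3] -> [-4]
  drop -3 from [-4, -3, -2] -> [-4, -2]
  drop -3 from [-3] -> [] (empty!)
  drop -3 from [-3, -2] -> [-2]
  satisfied 1 clause(s); 5 remain; assigned so far: [1, 3]
CONFLICT (empty clause)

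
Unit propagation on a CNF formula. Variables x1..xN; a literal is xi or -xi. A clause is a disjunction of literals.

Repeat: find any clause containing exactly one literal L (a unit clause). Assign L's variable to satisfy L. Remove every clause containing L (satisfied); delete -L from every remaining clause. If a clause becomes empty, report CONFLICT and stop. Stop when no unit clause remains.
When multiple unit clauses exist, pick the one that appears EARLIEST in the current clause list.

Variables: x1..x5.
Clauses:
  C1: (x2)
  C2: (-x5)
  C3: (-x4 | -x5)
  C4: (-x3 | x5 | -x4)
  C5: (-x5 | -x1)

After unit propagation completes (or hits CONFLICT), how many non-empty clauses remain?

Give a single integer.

unit clause [2] forces x2=T; simplify:
  satisfied 1 clause(s); 4 remain; assigned so far: [2]
unit clause [-5] forces x5=F; simplify:
  drop 5 from [-3, 5, -4] -> [-3, -4]
  satisfied 3 clause(s); 1 remain; assigned so far: [2, 5]

Answer: 1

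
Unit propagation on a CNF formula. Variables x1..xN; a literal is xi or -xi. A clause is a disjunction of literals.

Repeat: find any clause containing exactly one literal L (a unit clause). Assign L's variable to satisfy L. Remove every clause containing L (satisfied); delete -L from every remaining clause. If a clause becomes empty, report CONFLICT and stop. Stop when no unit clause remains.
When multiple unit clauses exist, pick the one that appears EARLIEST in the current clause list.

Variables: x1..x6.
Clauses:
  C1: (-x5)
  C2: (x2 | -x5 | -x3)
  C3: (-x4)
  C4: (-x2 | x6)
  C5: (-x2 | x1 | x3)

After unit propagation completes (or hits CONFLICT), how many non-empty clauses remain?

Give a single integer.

Answer: 2

Derivation:
unit clause [-5] forces x5=F; simplify:
  satisfied 2 clause(s); 3 remain; assigned so far: [5]
unit clause [-4] forces x4=F; simplify:
  satisfied 1 clause(s); 2 remain; assigned so far: [4, 5]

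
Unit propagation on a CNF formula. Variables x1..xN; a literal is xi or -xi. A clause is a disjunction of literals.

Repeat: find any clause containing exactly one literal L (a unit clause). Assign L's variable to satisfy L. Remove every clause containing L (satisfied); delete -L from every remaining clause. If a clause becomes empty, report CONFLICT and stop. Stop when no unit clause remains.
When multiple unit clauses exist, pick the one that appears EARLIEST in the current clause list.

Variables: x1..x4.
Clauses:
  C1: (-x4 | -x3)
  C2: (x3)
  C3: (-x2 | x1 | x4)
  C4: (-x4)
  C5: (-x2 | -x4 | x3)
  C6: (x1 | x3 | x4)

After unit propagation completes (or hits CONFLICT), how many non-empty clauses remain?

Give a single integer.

Answer: 1

Derivation:
unit clause [3] forces x3=T; simplify:
  drop -3 from [-4, -3] -> [-4]
  satisfied 3 clause(s); 3 remain; assigned so far: [3]
unit clause [-4] forces x4=F; simplify:
  drop 4 from [-2, 1, 4] -> [-2, 1]
  satisfied 2 clause(s); 1 remain; assigned so far: [3, 4]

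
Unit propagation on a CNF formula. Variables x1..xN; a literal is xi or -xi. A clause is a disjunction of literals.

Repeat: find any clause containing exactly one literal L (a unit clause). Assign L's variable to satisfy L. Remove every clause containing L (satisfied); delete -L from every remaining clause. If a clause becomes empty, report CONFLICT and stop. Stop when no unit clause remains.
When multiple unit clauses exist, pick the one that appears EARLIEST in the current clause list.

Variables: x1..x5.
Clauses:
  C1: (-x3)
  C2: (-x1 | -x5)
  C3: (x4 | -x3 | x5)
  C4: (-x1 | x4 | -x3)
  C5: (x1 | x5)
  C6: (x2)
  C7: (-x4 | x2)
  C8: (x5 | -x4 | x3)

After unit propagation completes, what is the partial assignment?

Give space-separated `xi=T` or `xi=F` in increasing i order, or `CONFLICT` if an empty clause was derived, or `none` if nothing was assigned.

Answer: x2=T x3=F

Derivation:
unit clause [-3] forces x3=F; simplify:
  drop 3 from [5, -4, 3] -> [5, -4]
  satisfied 3 clause(s); 5 remain; assigned so far: [3]
unit clause [2] forces x2=T; simplify:
  satisfied 2 clause(s); 3 remain; assigned so far: [2, 3]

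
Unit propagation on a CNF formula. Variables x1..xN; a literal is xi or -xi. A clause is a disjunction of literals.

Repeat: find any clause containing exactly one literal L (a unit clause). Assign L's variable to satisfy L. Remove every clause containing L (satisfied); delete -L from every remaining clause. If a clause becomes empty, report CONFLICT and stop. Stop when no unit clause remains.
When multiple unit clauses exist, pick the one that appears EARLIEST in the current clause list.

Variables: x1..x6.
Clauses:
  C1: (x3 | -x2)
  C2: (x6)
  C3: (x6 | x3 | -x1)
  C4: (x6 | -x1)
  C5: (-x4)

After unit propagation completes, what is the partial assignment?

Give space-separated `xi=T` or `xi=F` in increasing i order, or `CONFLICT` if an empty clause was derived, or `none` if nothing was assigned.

unit clause [6] forces x6=T; simplify:
  satisfied 3 clause(s); 2 remain; assigned so far: [6]
unit clause [-4] forces x4=F; simplify:
  satisfied 1 clause(s); 1 remain; assigned so far: [4, 6]

Answer: x4=F x6=T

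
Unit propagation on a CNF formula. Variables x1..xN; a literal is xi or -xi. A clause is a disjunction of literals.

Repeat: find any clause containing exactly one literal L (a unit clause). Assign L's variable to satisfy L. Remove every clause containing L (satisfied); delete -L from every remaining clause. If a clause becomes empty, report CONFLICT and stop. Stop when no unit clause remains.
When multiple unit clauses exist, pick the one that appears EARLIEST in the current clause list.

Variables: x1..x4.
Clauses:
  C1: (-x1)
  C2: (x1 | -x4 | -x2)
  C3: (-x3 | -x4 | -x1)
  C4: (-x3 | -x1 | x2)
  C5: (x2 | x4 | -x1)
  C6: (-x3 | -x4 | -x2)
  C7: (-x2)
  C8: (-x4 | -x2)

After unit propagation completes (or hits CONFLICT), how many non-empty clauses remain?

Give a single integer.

Answer: 0

Derivation:
unit clause [-1] forces x1=F; simplify:
  drop 1 from [1, -4, -2] -> [-4, -2]
  satisfied 4 clause(s); 4 remain; assigned so far: [1]
unit clause [-2] forces x2=F; simplify:
  satisfied 4 clause(s); 0 remain; assigned so far: [1, 2]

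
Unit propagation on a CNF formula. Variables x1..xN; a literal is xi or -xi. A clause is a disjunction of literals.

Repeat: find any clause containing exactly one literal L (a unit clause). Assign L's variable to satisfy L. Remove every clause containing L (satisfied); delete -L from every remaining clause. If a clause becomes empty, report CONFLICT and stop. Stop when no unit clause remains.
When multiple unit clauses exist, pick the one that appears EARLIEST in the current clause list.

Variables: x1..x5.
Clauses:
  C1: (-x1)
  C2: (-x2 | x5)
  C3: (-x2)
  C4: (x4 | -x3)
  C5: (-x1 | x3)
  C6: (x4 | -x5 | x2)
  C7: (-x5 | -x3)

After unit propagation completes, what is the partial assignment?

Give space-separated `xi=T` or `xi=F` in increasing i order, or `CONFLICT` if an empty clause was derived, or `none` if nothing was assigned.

Answer: x1=F x2=F

Derivation:
unit clause [-1] forces x1=F; simplify:
  satisfied 2 clause(s); 5 remain; assigned so far: [1]
unit clause [-2] forces x2=F; simplify:
  drop 2 from [4, -5, 2] -> [4, -5]
  satisfied 2 clause(s); 3 remain; assigned so far: [1, 2]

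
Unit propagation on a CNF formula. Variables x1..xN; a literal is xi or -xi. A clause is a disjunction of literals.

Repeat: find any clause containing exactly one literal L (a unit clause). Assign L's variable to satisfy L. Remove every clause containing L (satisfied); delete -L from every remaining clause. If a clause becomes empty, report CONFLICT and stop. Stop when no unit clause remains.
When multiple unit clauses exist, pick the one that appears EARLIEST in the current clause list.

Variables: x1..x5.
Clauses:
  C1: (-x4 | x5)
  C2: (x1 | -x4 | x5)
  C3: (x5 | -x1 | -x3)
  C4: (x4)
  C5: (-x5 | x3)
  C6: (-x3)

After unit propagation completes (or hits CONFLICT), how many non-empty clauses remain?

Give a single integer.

unit clause [4] forces x4=T; simplify:
  drop -4 from [-4, 5] -> [5]
  drop -4 from [1, -4, 5] -> [1, 5]
  satisfied 1 clause(s); 5 remain; assigned so far: [4]
unit clause [5] forces x5=T; simplify:
  drop -5 from [-5, 3] -> [3]
  satisfied 3 clause(s); 2 remain; assigned so far: [4, 5]
unit clause [3] forces x3=T; simplify:
  drop -3 from [-3] -> [] (empty!)
  satisfied 1 clause(s); 1 remain; assigned so far: [3, 4, 5]
CONFLICT (empty clause)

Answer: 0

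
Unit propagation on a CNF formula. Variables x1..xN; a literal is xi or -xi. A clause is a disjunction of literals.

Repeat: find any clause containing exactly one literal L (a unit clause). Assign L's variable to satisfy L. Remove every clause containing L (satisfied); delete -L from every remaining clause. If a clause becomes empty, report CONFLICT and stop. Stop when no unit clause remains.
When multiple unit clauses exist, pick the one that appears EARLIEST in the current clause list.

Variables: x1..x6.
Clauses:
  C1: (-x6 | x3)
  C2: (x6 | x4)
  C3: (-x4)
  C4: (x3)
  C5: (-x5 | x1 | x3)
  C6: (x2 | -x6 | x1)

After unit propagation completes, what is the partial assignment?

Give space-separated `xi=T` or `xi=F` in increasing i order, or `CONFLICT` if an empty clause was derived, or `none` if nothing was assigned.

unit clause [-4] forces x4=F; simplify:
  drop 4 from [6, 4] -> [6]
  satisfied 1 clause(s); 5 remain; assigned so far: [4]
unit clause [6] forces x6=T; simplify:
  drop -6 from [-6, 3] -> [3]
  drop -6 from [2, -6, 1] -> [2, 1]
  satisfied 1 clause(s); 4 remain; assigned so far: [4, 6]
unit clause [3] forces x3=T; simplify:
  satisfied 3 clause(s); 1 remain; assigned so far: [3, 4, 6]

Answer: x3=T x4=F x6=T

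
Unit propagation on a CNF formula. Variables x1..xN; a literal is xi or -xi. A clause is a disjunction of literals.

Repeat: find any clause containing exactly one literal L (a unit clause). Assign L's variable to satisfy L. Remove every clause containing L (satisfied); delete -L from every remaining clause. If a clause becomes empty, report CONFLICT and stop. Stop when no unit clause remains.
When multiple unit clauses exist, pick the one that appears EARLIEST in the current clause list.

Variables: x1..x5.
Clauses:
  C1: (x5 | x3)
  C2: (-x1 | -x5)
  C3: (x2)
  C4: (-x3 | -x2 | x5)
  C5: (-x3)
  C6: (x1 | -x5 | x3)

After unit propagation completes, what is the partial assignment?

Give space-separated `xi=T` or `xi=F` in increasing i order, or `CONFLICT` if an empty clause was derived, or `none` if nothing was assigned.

unit clause [2] forces x2=T; simplify:
  drop -2 from [-3, -2, 5] -> [-3, 5]
  satisfied 1 clause(s); 5 remain; assigned so far: [2]
unit clause [-3] forces x3=F; simplify:
  drop 3 from [5, 3] -> [5]
  drop 3 from [1, -5, 3] -> [1, -5]
  satisfied 2 clause(s); 3 remain; assigned so far: [2, 3]
unit clause [5] forces x5=T; simplify:
  drop -5 from [-1, -5] -> [-1]
  drop -5 from [1, -5] -> [1]
  satisfied 1 clause(s); 2 remain; assigned so far: [2, 3, 5]
unit clause [-1] forces x1=F; simplify:
  drop 1 from [1] -> [] (empty!)
  satisfied 1 clause(s); 1 remain; assigned so far: [1, 2, 3, 5]
CONFLICT (empty clause)

Answer: CONFLICT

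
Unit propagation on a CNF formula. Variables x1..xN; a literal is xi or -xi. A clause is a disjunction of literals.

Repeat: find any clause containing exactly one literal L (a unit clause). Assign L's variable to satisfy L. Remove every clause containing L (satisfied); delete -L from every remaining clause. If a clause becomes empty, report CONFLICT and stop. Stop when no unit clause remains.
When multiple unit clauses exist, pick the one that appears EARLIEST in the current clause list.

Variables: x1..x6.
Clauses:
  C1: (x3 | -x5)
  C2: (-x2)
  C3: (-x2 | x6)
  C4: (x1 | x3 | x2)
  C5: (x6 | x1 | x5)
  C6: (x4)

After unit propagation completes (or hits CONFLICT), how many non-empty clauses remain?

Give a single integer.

Answer: 3

Derivation:
unit clause [-2] forces x2=F; simplify:
  drop 2 from [1, 3, 2] -> [1, 3]
  satisfied 2 clause(s); 4 remain; assigned so far: [2]
unit clause [4] forces x4=T; simplify:
  satisfied 1 clause(s); 3 remain; assigned so far: [2, 4]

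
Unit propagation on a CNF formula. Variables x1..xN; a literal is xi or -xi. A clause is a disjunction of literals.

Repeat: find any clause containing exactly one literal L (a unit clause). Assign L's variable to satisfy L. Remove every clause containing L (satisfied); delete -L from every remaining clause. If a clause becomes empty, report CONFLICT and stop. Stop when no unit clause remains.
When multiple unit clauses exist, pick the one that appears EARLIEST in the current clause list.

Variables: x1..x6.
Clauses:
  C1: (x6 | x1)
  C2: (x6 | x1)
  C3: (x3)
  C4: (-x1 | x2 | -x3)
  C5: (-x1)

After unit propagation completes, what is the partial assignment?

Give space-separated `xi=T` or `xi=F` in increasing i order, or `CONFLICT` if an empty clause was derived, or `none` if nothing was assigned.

Answer: x1=F x3=T x6=T

Derivation:
unit clause [3] forces x3=T; simplify:
  drop -3 from [-1, 2, -3] -> [-1, 2]
  satisfied 1 clause(s); 4 remain; assigned so far: [3]
unit clause [-1] forces x1=F; simplify:
  drop 1 from [6, 1] -> [6]
  drop 1 from [6, 1] -> [6]
  satisfied 2 clause(s); 2 remain; assigned so far: [1, 3]
unit clause [6] forces x6=T; simplify:
  satisfied 2 clause(s); 0 remain; assigned so far: [1, 3, 6]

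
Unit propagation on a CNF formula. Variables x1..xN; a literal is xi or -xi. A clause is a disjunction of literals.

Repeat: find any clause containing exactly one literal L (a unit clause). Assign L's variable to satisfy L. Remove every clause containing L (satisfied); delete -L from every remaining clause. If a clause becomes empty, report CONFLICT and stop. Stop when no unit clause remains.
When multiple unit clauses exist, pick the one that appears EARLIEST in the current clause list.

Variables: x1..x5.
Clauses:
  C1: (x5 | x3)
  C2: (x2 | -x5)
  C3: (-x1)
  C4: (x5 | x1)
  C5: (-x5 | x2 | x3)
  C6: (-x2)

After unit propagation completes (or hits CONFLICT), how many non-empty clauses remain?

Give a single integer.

Answer: 0

Derivation:
unit clause [-1] forces x1=F; simplify:
  drop 1 from [5, 1] -> [5]
  satisfied 1 clause(s); 5 remain; assigned so far: [1]
unit clause [5] forces x5=T; simplify:
  drop -5 from [2, -5] -> [2]
  drop -5 from [-5, 2, 3] -> [2, 3]
  satisfied 2 clause(s); 3 remain; assigned so far: [1, 5]
unit clause [2] forces x2=T; simplify:
  drop -2 from [-2] -> [] (empty!)
  satisfied 2 clause(s); 1 remain; assigned so far: [1, 2, 5]
CONFLICT (empty clause)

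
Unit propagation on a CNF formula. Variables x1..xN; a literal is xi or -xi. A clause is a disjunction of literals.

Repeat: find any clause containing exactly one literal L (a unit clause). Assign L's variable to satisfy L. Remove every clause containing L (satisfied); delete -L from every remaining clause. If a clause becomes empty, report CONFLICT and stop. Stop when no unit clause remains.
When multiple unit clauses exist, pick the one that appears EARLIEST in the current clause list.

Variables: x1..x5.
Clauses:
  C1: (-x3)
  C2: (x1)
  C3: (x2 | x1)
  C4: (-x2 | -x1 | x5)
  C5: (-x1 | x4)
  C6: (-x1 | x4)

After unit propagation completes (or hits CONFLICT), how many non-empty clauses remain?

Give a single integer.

Answer: 1

Derivation:
unit clause [-3] forces x3=F; simplify:
  satisfied 1 clause(s); 5 remain; assigned so far: [3]
unit clause [1] forces x1=T; simplify:
  drop -1 from [-2, -1, 5] -> [-2, 5]
  drop -1 from [-1, 4] -> [4]
  drop -1 from [-1, 4] -> [4]
  satisfied 2 clause(s); 3 remain; assigned so far: [1, 3]
unit clause [4] forces x4=T; simplify:
  satisfied 2 clause(s); 1 remain; assigned so far: [1, 3, 4]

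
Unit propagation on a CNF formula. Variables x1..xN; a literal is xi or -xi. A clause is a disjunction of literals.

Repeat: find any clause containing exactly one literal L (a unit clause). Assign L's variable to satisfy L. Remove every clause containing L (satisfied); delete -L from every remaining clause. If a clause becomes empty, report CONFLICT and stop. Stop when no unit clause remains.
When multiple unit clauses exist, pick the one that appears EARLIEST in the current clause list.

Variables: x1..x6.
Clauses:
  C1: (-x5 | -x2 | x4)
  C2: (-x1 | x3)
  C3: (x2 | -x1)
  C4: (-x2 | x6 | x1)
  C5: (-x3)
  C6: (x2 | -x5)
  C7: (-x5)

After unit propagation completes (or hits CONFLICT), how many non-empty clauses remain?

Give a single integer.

Answer: 1

Derivation:
unit clause [-3] forces x3=F; simplify:
  drop 3 from [-1, 3] -> [-1]
  satisfied 1 clause(s); 6 remain; assigned so far: [3]
unit clause [-1] forces x1=F; simplify:
  drop 1 from [-2, 6, 1] -> [-2, 6]
  satisfied 2 clause(s); 4 remain; assigned so far: [1, 3]
unit clause [-5] forces x5=F; simplify:
  satisfied 3 clause(s); 1 remain; assigned so far: [1, 3, 5]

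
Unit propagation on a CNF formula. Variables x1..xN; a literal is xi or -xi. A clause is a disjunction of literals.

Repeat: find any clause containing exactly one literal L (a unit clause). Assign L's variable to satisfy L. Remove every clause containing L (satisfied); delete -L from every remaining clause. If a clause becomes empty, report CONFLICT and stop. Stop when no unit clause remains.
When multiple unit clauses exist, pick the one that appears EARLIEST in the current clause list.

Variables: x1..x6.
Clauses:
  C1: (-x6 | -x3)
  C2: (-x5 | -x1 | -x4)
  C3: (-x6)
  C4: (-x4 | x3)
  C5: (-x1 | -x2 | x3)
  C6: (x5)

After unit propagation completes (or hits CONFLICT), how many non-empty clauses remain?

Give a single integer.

unit clause [-6] forces x6=F; simplify:
  satisfied 2 clause(s); 4 remain; assigned so far: [6]
unit clause [5] forces x5=T; simplify:
  drop -5 from [-5, -1, -4] -> [-1, -4]
  satisfied 1 clause(s); 3 remain; assigned so far: [5, 6]

Answer: 3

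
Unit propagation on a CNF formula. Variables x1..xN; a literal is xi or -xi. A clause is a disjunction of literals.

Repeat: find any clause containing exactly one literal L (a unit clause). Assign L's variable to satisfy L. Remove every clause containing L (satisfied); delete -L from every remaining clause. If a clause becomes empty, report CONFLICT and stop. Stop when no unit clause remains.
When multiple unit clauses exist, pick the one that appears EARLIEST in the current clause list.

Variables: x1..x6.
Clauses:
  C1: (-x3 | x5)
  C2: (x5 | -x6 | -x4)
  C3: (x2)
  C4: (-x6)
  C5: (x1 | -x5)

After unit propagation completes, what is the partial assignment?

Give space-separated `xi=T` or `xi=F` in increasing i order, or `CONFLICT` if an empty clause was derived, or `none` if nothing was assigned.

Answer: x2=T x6=F

Derivation:
unit clause [2] forces x2=T; simplify:
  satisfied 1 clause(s); 4 remain; assigned so far: [2]
unit clause [-6] forces x6=F; simplify:
  satisfied 2 clause(s); 2 remain; assigned so far: [2, 6]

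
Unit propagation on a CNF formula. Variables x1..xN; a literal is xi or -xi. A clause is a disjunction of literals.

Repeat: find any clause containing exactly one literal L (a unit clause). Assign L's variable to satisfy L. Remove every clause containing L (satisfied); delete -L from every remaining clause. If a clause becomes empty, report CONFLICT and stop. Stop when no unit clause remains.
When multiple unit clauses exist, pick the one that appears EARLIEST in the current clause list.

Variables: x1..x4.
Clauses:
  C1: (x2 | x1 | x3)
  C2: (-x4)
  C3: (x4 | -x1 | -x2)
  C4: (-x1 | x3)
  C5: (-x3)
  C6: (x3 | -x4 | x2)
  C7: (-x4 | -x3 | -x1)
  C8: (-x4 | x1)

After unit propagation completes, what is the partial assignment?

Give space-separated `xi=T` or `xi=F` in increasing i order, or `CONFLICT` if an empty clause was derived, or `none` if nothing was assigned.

unit clause [-4] forces x4=F; simplify:
  drop 4 from [4, -1, -2] -> [-1, -2]
  satisfied 4 clause(s); 4 remain; assigned so far: [4]
unit clause [-3] forces x3=F; simplify:
  drop 3 from [2, 1, 3] -> [2, 1]
  drop 3 from [-1, 3] -> [-1]
  satisfied 1 clause(s); 3 remain; assigned so far: [3, 4]
unit clause [-1] forces x1=F; simplify:
  drop 1 from [2, 1] -> [2]
  satisfied 2 clause(s); 1 remain; assigned so far: [1, 3, 4]
unit clause [2] forces x2=T; simplify:
  satisfied 1 clause(s); 0 remain; assigned so far: [1, 2, 3, 4]

Answer: x1=F x2=T x3=F x4=F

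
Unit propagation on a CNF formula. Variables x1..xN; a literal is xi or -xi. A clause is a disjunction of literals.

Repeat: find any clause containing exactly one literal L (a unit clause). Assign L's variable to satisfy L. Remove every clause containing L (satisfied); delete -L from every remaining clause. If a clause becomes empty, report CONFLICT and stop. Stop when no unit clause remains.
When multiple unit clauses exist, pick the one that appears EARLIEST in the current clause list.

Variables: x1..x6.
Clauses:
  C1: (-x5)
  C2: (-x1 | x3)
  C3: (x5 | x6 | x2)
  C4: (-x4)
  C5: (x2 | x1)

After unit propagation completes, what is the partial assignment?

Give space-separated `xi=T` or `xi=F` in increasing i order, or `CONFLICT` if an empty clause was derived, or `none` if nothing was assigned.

unit clause [-5] forces x5=F; simplify:
  drop 5 from [5, 6, 2] -> [6, 2]
  satisfied 1 clause(s); 4 remain; assigned so far: [5]
unit clause [-4] forces x4=F; simplify:
  satisfied 1 clause(s); 3 remain; assigned so far: [4, 5]

Answer: x4=F x5=F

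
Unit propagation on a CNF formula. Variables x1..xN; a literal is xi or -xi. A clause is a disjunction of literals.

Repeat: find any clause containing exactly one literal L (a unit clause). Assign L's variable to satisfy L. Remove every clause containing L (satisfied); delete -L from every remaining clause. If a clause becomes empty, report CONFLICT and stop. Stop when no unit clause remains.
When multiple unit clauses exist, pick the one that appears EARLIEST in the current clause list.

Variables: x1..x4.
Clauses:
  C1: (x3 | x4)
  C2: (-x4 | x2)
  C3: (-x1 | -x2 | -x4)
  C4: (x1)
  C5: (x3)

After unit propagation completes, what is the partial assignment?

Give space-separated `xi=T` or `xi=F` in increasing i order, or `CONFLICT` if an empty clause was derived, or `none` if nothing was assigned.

unit clause [1] forces x1=T; simplify:
  drop -1 from [-1, -2, -4] -> [-2, -4]
  satisfied 1 clause(s); 4 remain; assigned so far: [1]
unit clause [3] forces x3=T; simplify:
  satisfied 2 clause(s); 2 remain; assigned so far: [1, 3]

Answer: x1=T x3=T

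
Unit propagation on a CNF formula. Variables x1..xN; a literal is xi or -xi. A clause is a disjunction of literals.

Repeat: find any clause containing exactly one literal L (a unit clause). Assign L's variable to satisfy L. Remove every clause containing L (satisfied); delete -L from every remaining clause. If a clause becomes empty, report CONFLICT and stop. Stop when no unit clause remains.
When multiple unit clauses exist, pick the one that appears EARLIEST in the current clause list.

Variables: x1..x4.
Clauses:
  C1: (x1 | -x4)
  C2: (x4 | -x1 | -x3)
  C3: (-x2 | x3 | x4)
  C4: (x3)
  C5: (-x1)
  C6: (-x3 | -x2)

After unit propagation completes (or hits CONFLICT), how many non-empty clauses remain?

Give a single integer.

unit clause [3] forces x3=T; simplify:
  drop -3 from [4, -1, -3] -> [4, -1]
  drop -3 from [-3, -2] -> [-2]
  satisfied 2 clause(s); 4 remain; assigned so far: [3]
unit clause [-1] forces x1=F; simplify:
  drop 1 from [1, -4] -> [-4]
  satisfied 2 clause(s); 2 remain; assigned so far: [1, 3]
unit clause [-4] forces x4=F; simplify:
  satisfied 1 clause(s); 1 remain; assigned so far: [1, 3, 4]
unit clause [-2] forces x2=F; simplify:
  satisfied 1 clause(s); 0 remain; assigned so far: [1, 2, 3, 4]

Answer: 0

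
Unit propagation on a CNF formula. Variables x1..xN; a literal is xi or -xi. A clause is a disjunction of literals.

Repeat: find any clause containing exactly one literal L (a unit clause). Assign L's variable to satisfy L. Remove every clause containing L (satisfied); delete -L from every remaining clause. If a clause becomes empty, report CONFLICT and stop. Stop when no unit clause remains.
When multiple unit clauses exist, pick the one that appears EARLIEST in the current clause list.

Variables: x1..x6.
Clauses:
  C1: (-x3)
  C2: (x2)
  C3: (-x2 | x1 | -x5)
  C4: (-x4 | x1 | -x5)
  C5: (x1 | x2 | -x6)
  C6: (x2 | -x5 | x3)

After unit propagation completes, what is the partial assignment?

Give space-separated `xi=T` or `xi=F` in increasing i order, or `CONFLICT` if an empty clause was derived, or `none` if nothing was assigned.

unit clause [-3] forces x3=F; simplify:
  drop 3 from [2, -5, 3] -> [2, -5]
  satisfied 1 clause(s); 5 remain; assigned so far: [3]
unit clause [2] forces x2=T; simplify:
  drop -2 from [-2, 1, -5] -> [1, -5]
  satisfied 3 clause(s); 2 remain; assigned so far: [2, 3]

Answer: x2=T x3=F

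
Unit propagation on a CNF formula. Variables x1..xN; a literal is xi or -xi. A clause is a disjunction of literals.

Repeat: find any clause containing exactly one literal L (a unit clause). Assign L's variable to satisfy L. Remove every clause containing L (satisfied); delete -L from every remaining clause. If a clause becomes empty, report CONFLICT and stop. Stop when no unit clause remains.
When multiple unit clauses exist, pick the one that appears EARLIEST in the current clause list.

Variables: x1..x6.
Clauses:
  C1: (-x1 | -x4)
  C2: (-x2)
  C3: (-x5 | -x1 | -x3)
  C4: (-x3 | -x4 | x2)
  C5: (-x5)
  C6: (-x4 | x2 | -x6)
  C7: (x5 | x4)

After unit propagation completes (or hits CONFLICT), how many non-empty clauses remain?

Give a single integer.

unit clause [-2] forces x2=F; simplify:
  drop 2 from [-3, -4, 2] -> [-3, -4]
  drop 2 from [-4, 2, -6] -> [-4, -6]
  satisfied 1 clause(s); 6 remain; assigned so far: [2]
unit clause [-5] forces x5=F; simplify:
  drop 5 from [5, 4] -> [4]
  satisfied 2 clause(s); 4 remain; assigned so far: [2, 5]
unit clause [4] forces x4=T; simplify:
  drop -4 from [-1, -4] -> [-1]
  drop -4 from [-3, -4] -> [-3]
  drop -4 from [-4, -6] -> [-6]
  satisfied 1 clause(s); 3 remain; assigned so far: [2, 4, 5]
unit clause [-1] forces x1=F; simplify:
  satisfied 1 clause(s); 2 remain; assigned so far: [1, 2, 4, 5]
unit clause [-3] forces x3=F; simplify:
  satisfied 1 clause(s); 1 remain; assigned so far: [1, 2, 3, 4, 5]
unit clause [-6] forces x6=F; simplify:
  satisfied 1 clause(s); 0 remain; assigned so far: [1, 2, 3, 4, 5, 6]

Answer: 0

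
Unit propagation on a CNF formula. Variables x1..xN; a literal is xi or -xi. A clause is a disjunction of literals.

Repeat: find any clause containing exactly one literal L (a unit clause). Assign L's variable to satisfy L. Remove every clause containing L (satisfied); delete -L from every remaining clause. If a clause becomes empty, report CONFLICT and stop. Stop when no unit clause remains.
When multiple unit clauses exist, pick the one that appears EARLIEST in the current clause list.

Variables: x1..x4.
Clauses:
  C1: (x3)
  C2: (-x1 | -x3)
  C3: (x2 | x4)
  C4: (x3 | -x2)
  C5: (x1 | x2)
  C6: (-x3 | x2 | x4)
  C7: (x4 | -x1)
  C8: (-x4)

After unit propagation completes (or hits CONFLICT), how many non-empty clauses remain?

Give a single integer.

Answer: 0

Derivation:
unit clause [3] forces x3=T; simplify:
  drop -3 from [-1, -3] -> [-1]
  drop -3 from [-3, 2, 4] -> [2, 4]
  satisfied 2 clause(s); 6 remain; assigned so far: [3]
unit clause [-1] forces x1=F; simplify:
  drop 1 from [1, 2] -> [2]
  satisfied 2 clause(s); 4 remain; assigned so far: [1, 3]
unit clause [2] forces x2=T; simplify:
  satisfied 3 clause(s); 1 remain; assigned so far: [1, 2, 3]
unit clause [-4] forces x4=F; simplify:
  satisfied 1 clause(s); 0 remain; assigned so far: [1, 2, 3, 4]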